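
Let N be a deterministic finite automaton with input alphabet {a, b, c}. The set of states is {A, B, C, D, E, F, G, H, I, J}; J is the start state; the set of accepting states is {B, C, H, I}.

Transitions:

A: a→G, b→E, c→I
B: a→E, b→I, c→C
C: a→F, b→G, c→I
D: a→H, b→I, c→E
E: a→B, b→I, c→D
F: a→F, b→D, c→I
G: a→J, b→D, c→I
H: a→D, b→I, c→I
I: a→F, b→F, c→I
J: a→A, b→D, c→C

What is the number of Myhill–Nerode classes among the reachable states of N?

P0 = {B,C,H,I} | {A,D,E,F,G,J}.
Refine {B,C,H,I} on symbol b: members go to different blocks, giving {B,H} and {C,I}.
On input a, block {A,D,E,F,G,J} splits into {A,F,G,J} and {D,E}.
Stable partition: {B,H} | {A,F,G,J} | {C,I} | {D,E} — 4 equivalence classes.

4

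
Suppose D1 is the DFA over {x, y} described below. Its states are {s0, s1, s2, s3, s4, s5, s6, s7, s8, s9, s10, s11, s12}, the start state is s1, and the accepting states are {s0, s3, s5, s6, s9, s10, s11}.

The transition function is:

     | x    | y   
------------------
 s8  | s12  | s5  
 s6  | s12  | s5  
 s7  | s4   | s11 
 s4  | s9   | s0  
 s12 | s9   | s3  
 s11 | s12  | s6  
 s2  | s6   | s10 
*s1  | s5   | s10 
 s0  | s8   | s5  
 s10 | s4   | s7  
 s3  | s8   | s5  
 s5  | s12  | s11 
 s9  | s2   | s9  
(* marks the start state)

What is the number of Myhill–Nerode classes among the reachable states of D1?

7

Initial partition by acceptance: {s0,s3,s5,s6,s9,s10,s11} | {s1,s2,s4,s7,s8,s12}.
Refine {s0,s3,s5,s6,s9,s10,s11} on symbol y: members go to different blocks, giving {s0,s3,s5,s6,s9,s11} and {s10}.
Split {s1,s2,s4,s7,s8,s12} by δ(·,x) → {s1,s2,s4,s12} and {s7,s8}.
Split {s0,s3,s5,s6,s9,s11} by δ(·,x) → {s5,s6,s9,s11} and {s0,s3}.
Split {s1,s2,s4,s12} by δ(·,y) → {s1,s2} and {s4,s12}.
Split {s5,s6,s9,s11} by δ(·,x) → {s5,s6,s11} and {s9}.
The partition is now stable with 7 blocks: {s5,s6,s11} | {s1,s2} | {s10} | {s7,s8} | {s0,s3} | {s4,s12} | {s9}.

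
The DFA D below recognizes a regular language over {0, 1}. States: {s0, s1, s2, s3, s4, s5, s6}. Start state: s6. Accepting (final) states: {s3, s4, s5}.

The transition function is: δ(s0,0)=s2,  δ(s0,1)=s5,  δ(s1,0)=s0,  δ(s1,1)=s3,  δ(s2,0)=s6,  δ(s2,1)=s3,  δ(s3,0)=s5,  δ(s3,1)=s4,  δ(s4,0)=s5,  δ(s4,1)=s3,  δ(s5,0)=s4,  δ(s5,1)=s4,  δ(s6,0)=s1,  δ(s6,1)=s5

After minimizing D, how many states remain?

Start with accepting vs non-accepting: {s3,s4,s5} | {s0,s1,s2,s6}.
The partition is now stable with 2 blocks: {s3,s4,s5} | {s0,s1,s2,s6}.

2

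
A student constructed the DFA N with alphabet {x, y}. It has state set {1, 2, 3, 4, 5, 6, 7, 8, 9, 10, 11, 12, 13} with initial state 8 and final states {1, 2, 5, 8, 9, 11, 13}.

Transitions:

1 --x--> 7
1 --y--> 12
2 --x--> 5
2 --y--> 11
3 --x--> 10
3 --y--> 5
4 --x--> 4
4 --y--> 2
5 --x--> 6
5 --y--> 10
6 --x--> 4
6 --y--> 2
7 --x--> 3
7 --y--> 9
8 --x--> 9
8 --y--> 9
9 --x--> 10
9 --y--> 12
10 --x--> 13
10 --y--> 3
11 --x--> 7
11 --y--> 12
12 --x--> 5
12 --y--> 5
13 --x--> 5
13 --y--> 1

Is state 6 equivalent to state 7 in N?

No

Every state is reachable, so we keep all 13.
P0 = {1,2,5,8,9,11,13} | {3,4,6,7,10,12}.
On input x, block {1,2,5,8,9,11,13} splits into {1,5,9,11} and {2,8,13}.
On input x, block {3,4,6,7,10,12} splits into {3,4,6,7} and {10} and {12}.
On input x, block {1,5,9,11} splits into {1,5,11} and {9}.
Split {1,5,11} by δ(·,y) → {1,11} and {5}.
On input x, block {3,4,6,7} splits into {4,6,7} and {3}.
Split {4,6,7} by δ(·,x) → {4,6} and {7}.
On input x, block {2,8,13} splits into {2,13} and {8}.
No further refinement is possible. Final partition (10 blocks): {1,11} | {4,6} | {2,13} | {10} | {12} | {9} | {5} | {3} | {7} | {8}.
6 and 7 end up in different blocks, so they are distinguishable. For instance, the string 'yx' is accepted from only 6.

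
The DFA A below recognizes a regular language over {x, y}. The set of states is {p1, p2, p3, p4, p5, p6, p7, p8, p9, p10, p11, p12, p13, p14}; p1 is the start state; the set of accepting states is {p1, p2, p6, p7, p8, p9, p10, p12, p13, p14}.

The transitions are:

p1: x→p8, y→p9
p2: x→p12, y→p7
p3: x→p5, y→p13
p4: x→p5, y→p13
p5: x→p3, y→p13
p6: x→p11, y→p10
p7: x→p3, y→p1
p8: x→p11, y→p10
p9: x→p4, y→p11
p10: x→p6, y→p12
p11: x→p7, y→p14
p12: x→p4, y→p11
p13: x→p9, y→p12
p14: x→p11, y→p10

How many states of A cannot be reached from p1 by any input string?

Starting at p1 and following transitions, the reachable set is {p1, p3, p4, p5, p6, p7, p8, p9, p10, p11, p12, p13, p14}. That leaves p2 unreachable — 1 in total.

1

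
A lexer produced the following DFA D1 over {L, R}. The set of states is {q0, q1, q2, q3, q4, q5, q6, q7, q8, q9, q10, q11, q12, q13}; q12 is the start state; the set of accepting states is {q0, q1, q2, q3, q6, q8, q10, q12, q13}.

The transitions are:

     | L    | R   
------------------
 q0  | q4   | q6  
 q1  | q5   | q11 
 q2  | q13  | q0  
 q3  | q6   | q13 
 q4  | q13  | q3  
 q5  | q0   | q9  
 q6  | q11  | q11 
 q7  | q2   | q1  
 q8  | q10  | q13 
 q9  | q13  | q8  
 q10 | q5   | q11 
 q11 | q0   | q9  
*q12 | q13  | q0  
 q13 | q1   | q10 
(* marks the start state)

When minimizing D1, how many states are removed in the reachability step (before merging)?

2

No path from q12 leads to q2, q7; the other 12 states are all reachable.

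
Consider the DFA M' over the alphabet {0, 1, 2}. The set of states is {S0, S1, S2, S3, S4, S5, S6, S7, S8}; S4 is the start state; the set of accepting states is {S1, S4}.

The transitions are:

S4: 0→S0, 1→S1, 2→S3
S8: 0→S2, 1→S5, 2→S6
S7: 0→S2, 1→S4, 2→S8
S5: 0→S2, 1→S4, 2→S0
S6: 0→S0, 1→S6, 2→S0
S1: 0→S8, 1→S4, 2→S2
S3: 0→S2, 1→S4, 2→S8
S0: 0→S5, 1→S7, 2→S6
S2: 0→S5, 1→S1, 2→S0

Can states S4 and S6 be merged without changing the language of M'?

No

Every state is reachable, so we keep all 9.
Initial partition by acceptance: {S1,S4} | {S0,S2,S3,S5,S6,S7,S8}.
On input 1, block {S0,S2,S3,S5,S6,S7,S8} splits into {S2,S3,S5,S7} and {S0,S6,S8}.
Split {S0,S6,S8} by δ(·,0) → {S0,S8} and {S6}.
The partition is now stable with 4 blocks: {S1,S4} | {S2,S3,S5,S7} | {S0,S8} | {S6}.
S4 and S6 end up in different blocks, so they are distinguishable. For instance, the string 'ε' is accepted from only S4.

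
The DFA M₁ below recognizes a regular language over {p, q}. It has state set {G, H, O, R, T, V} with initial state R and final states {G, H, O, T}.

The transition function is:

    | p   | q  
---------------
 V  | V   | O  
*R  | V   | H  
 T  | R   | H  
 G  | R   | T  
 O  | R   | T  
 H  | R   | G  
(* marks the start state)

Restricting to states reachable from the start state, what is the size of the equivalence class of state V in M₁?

Every state is reachable, so we keep all 6.
Start with accepting vs non-accepting: {G,H,O,T} | {R,V}.
The partition is now stable with 2 blocks: {G,H,O,T} | {R,V}.
State V belongs to the block {R,V}, which has 2 states.

2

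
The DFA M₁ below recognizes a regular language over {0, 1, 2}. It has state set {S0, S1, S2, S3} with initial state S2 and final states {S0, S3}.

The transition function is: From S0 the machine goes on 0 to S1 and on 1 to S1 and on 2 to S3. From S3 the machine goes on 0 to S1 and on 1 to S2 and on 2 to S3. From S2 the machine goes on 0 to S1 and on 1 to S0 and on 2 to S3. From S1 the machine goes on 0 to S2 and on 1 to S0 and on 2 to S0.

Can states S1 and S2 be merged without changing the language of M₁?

All states are reachable from the start state.
Start with accepting vs non-accepting: {S0,S3} | {S1,S2}.
Stable partition: {S0,S3} | {S1,S2} — 2 equivalence classes.
S1 and S2 lie in the same block of the stable partition, so they are equivalent — no string distinguishes them.

Yes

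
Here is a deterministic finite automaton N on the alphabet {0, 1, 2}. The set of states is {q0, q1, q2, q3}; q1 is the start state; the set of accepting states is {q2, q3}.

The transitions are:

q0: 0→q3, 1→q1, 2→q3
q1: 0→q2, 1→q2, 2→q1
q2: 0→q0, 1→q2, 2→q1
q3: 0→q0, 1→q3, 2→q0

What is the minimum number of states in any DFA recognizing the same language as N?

Start with accepting vs non-accepting: {q2,q3} | {q0,q1}.
Split {q0,q1} by δ(·,1) → {q0} and {q1}.
Refine {q2,q3} on symbol 2: members go to different blocks, giving {q2} and {q3}.
Stable partition: {q2} | {q0} | {q1} | {q3} — 4 equivalence classes.

4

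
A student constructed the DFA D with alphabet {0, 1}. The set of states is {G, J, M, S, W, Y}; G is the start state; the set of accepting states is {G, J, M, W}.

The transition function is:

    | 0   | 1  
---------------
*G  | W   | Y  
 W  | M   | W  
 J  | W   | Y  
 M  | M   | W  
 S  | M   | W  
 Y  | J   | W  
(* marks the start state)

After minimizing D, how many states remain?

Reachable states from the start: {G,J,M,W,Y}. Unreachable: {S} — drop them.
Initial partition by acceptance: {G,J,M,W} | {Y}.
Split {G,J,M,W} by δ(·,1) → {G,J} and {M,W}.
The partition is now stable with 3 blocks: {G,J} | {Y} | {M,W}.

3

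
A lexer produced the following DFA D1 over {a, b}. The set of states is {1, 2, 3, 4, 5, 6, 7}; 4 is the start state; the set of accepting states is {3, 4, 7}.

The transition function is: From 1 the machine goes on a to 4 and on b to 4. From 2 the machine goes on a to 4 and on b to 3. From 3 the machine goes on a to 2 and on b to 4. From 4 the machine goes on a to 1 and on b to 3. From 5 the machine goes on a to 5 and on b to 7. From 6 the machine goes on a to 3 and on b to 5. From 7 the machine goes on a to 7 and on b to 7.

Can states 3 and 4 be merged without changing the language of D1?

Yes

First remove the unreachable states {5,6,7}; 4 states remain.
P0 = {3,4} | {1,2}.
The partition is now stable with 2 blocks: {3,4} | {1,2}.
3 and 4 lie in the same block of the stable partition, so they are equivalent — no string distinguishes them.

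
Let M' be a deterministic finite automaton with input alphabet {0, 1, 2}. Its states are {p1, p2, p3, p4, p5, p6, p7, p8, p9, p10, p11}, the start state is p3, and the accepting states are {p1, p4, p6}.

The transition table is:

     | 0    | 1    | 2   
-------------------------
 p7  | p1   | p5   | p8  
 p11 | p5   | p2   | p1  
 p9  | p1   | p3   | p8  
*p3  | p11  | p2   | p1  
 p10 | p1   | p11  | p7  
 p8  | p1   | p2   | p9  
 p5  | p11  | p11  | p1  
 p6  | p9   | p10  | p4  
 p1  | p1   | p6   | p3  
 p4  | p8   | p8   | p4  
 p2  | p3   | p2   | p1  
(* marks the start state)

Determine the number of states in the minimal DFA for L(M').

4

Every state is reachable, so we keep all 11.
Start with accepting vs non-accepting: {p1,p4,p6} | {p2,p3,p5,p7,p8,p9,p10,p11}.
On input 0, block {p1,p4,p6} splits into {p4,p6} and {p1}.
Split {p2,p3,p5,p7,p8,p9,p10,p11} by δ(·,0) → {p2,p3,p5,p11} and {p7,p8,p9,p10}.
The partition is now stable with 4 blocks: {p4,p6} | {p2,p3,p5,p11} | {p1} | {p7,p8,p9,p10}.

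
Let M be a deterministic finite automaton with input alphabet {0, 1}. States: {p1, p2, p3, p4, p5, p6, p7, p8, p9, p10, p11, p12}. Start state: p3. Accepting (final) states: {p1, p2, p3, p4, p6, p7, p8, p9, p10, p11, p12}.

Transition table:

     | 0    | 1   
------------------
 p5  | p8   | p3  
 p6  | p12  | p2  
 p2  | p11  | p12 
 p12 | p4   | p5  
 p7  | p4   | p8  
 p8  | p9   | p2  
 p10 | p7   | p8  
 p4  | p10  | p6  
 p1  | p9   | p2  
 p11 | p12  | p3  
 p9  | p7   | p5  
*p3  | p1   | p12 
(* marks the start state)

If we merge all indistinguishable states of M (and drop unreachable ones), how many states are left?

Initial partition by acceptance: {p1,p2,p3,p4,p6,p7,p8,p9,p10,p11,p12} | {p5}.
Refine {p1,p2,p3,p4,p6,p7,p8,p9,p10,p11,p12} on symbol 1: members go to different blocks, giving {p1,p2,p3,p4,p6,p7,p8,p10,p11} and {p9,p12}.
Refine {p1,p2,p3,p4,p6,p7,p8,p10,p11} on symbol 0: members go to different blocks, giving {p2,p3,p4,p7,p10} and {p1,p6,p8,p11}.
Split {p2,p3,p4,p7,p10} by δ(·,0) → {p4,p7,p10} and {p2,p3}.
No further refinement is possible. Final partition (5 blocks): {p4,p7,p10} | {p5} | {p9,p12} | {p1,p6,p8,p11} | {p2,p3}.

5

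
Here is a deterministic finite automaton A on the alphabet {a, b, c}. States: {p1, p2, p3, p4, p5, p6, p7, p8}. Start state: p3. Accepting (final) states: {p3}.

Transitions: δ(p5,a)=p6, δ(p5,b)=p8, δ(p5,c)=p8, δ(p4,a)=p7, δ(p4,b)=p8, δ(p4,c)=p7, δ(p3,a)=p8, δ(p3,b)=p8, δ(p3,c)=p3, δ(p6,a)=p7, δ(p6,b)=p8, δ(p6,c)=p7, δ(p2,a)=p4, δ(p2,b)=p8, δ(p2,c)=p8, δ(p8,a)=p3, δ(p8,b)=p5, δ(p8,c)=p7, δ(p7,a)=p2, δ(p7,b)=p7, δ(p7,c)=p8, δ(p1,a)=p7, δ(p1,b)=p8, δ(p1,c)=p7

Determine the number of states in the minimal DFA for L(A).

First remove the unreachable states {p1}; 7 states remain.
Initial partition by acceptance: {p3} | {p2,p4,p5,p6,p7,p8}.
On input a, block {p2,p4,p5,p6,p7,p8} splits into {p2,p4,p5,p6,p7} and {p8}.
Refine {p2,p4,p5,p6,p7} on symbol b: members go to different blocks, giving {p2,p4,p5,p6} and {p7}.
Split {p2,p4,p5,p6} by δ(·,a) → {p2,p5} and {p4,p6}.
The partition is now stable with 5 blocks: {p3} | {p2,p5} | {p8} | {p7} | {p4,p6}.

5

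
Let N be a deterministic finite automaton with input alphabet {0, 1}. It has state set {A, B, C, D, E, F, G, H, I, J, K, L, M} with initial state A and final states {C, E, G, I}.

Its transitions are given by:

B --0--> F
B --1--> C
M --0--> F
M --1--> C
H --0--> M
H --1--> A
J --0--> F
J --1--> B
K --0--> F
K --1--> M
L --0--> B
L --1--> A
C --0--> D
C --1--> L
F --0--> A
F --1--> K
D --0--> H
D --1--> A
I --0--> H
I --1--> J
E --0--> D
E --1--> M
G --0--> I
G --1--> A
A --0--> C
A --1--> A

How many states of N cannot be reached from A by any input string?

No path from A leads to E, G, I, J; the other 9 states are all reachable.

4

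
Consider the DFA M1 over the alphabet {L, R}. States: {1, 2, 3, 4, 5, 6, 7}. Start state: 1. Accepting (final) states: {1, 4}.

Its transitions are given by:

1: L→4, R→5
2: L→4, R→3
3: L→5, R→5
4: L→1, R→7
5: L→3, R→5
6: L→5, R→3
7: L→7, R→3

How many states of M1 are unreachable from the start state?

2

Starting at 1 and following transitions, the reachable set is {1, 3, 4, 5, 7}. That leaves 2, 6 unreachable — 2 in total.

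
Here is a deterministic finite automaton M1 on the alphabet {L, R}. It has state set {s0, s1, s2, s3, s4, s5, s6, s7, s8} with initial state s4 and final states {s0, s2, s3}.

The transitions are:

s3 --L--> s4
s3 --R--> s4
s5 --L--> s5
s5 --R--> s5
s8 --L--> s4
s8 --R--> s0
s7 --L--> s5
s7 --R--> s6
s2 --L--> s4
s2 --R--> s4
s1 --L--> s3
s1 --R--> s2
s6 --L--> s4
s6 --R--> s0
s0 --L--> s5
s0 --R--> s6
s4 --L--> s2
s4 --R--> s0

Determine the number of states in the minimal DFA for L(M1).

Reachable states from the start: {s0,s2,s4,s5,s6}. Unreachable: {s1,s3,s7,s8} — drop them.
Initial partition by acceptance: {s0,s2} | {s4,s5,s6}.
Split {s4,s5,s6} by δ(·,L) → {s5,s6} and {s4}.
Split {s0,s2} by δ(·,L) → {s0} and {s2}.
On input L, block {s5,s6} splits into {s5} and {s6}.
Stable partition: {s0} | {s5} | {s4} | {s2} | {s6} — 5 equivalence classes.

5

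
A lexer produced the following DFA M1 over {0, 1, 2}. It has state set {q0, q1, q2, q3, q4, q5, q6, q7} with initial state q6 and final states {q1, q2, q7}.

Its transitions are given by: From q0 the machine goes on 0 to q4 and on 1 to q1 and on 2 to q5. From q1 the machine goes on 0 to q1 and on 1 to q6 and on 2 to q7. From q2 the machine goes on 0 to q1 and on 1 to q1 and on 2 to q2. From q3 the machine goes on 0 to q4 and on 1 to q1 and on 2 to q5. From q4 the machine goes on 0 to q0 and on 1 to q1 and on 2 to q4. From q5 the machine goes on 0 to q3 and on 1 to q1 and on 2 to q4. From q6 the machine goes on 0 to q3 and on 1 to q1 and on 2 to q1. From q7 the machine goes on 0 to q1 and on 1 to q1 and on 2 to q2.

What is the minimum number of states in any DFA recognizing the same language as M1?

Every state is reachable, so we keep all 8.
P0 = {q1,q2,q7} | {q0,q3,q4,q5,q6}.
On input 1, block {q1,q2,q7} splits into {q2,q7} and {q1}.
Split {q0,q3,q4,q5,q6} by δ(·,2) → {q0,q3,q4,q5} and {q6}.
Stable partition: {q2,q7} | {q0,q3,q4,q5} | {q1} | {q6} — 4 equivalence classes.

4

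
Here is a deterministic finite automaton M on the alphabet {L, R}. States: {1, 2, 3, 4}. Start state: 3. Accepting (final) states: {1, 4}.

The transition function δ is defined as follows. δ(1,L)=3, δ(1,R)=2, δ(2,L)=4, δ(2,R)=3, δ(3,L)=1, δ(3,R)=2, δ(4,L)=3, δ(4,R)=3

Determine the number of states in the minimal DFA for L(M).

2

All states are reachable from the start state.
Start with accepting vs non-accepting: {1,4} | {2,3}.
Stable partition: {1,4} | {2,3} — 2 equivalence classes.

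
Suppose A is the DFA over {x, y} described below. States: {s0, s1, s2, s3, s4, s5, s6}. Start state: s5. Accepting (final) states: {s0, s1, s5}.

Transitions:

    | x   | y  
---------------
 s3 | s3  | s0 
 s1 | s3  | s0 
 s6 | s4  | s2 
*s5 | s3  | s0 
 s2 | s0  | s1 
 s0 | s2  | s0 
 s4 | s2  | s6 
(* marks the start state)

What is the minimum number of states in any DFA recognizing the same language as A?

First remove the unreachable states {s4,s6}; 5 states remain.
Initial partition by acceptance: {s0,s1,s5} | {s2,s3}.
On input x, block {s2,s3} splits into {s2} and {s3}.
Split {s0,s1,s5} by δ(·,x) → {s1,s5} and {s0}.
No further refinement is possible. Final partition (4 blocks): {s1,s5} | {s2} | {s3} | {s0}.

4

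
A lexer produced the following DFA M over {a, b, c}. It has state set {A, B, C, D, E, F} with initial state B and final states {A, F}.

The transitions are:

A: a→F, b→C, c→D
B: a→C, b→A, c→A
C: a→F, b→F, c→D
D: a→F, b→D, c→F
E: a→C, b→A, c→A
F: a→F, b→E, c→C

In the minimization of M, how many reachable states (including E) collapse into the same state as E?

2

Every state is reachable, so we keep all 6.
Start with accepting vs non-accepting: {A,F} | {B,C,D,E}.
Split {B,C,D,E} by δ(·,a) → {B,E} and {C,D}.
On input b, block {A,F} splits into {A} and {F}.
On input b, block {C,D} splits into {C} and {D}.
Stable partition: {A} | {B,E} | {C} | {F} | {D} — 5 equivalence classes.
The equivalence class containing E is {B,E}, of size 2.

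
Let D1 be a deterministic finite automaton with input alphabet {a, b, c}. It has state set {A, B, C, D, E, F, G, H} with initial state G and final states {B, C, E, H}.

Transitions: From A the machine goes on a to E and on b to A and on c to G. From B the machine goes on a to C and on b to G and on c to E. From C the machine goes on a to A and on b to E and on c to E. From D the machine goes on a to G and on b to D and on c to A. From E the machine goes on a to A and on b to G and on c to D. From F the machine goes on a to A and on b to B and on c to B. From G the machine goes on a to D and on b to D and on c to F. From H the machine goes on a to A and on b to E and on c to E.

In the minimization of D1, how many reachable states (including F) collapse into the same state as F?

1

States {H} cannot be reached from the start state, so discard them.
P0 = {B,C,E} | {A,D,F,G}.
On input a, block {B,C,E} splits into {C,E} and {B}.
Split {C,E} by δ(·,b) → {C} and {E}.
Refine {A,D,F,G} on symbol a: members go to different blocks, giving {D,F,G} and {A}.
Refine {D,F,G} on symbol a: members go to different blocks, giving {D,G} and {F}.
Split {D,G} by δ(·,c) → {D} and {G}.
Stable partition: {C} | {D} | {B} | {E} | {A} | {F} | {G} — 7 equivalence classes.
State F belongs to the block {F}, which has 1 states.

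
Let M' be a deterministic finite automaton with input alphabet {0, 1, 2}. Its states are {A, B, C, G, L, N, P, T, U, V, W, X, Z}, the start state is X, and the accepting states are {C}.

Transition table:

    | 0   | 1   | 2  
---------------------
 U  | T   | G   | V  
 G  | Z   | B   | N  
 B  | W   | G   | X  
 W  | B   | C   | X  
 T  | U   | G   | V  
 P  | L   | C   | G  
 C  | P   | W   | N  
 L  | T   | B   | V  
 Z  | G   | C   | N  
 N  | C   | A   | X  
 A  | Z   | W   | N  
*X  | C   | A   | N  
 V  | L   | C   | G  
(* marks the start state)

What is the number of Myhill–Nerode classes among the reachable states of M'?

7

Every state is reachable, so we keep all 13.
P0 = {C} | {A,B,G,L,N,P,T,U,V,W,X,Z}.
On input 0, block {A,B,G,L,N,P,T,U,V,W,X,Z} splits into {A,B,G,L,P,T,U,V,W,Z} and {N,X}.
Split {A,B,G,L,P,T,U,V,W,Z} by δ(·,1) → {A,B,G,L,T,U} and {P,V,W,Z}.
Split {A,B,G,L,T,U} by δ(·,0) → {A,B,G} and {L,T,U}.
On input 1, block {A,B,G} splits into {B,G} and {A}.
Split {P,V,W,Z} by δ(·,0) → {P,V} and {W,Z}.
The partition is now stable with 7 blocks: {C} | {B,G} | {N,X} | {P,V} | {L,T,U} | {A} | {W,Z}.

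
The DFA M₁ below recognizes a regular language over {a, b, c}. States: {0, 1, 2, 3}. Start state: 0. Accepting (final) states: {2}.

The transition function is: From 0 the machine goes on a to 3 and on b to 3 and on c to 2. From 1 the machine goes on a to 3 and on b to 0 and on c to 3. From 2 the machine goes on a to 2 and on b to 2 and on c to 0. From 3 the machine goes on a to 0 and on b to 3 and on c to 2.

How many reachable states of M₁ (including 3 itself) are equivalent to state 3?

Reachable states from the start: {0,2,3}. Unreachable: {1} — drop them.
Initial partition by acceptance: {2} | {0,3}.
No further refinement is possible. Final partition (2 blocks): {2} | {0,3}.
The equivalence class containing 3 is {0,3}, of size 2.

2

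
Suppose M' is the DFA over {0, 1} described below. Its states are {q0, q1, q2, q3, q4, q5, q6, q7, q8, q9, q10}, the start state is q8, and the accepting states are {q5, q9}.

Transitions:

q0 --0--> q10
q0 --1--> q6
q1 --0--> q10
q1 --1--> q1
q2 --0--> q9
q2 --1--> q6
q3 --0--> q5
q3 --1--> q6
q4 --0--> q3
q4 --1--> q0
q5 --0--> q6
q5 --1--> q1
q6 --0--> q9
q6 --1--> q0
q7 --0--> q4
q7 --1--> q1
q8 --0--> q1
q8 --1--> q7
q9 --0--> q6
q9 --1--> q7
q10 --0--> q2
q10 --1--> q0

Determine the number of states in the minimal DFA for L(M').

P0 = {q5,q9} | {q0,q1,q2,q3,q4,q6,q7,q8,q10}.
Refine {q0,q1,q2,q3,q4,q6,q7,q8,q10} on symbol 0: members go to different blocks, giving {q0,q1,q4,q7,q8,q10} and {q2,q3,q6}.
On input 0, block {q0,q1,q4,q7,q8,q10} splits into {q0,q1,q7,q8} and {q4,q10}.
Split {q0,q1,q7,q8} by δ(·,0) → {q0,q1,q7} and {q8}.
Split {q0,q1,q7} by δ(·,1) → {q1,q7} and {q0}.
Split {q2,q3,q6} by δ(·,1) → {q2,q3} and {q6}.
The partition is now stable with 7 blocks: {q5,q9} | {q1,q7} | {q2,q3} | {q4,q10} | {q8} | {q0} | {q6}.

7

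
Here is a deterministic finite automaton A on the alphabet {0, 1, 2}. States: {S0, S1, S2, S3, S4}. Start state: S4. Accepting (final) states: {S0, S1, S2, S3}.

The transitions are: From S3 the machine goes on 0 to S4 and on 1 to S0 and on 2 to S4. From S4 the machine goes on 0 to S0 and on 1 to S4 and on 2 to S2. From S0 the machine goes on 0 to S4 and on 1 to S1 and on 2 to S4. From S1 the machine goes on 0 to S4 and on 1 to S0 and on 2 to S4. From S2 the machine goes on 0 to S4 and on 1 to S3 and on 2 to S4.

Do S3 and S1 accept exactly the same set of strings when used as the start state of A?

Yes

All states are reachable from the start state.
Start with accepting vs non-accepting: {S0,S1,S2,S3} | {S4}.
The partition is now stable with 2 blocks: {S0,S1,S2,S3} | {S4}.
S3 and S1 lie in the same block of the stable partition, so they are equivalent — no string distinguishes them.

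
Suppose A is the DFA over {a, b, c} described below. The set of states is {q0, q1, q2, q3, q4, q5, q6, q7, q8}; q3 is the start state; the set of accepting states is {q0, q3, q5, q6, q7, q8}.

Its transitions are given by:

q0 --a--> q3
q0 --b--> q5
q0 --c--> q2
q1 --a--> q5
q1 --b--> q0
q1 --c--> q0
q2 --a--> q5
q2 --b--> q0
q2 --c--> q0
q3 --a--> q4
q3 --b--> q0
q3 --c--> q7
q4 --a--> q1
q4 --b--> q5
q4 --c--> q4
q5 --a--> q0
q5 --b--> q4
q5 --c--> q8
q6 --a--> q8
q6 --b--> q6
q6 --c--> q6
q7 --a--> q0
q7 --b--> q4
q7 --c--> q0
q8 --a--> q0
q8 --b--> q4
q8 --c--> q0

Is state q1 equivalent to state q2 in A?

Yes

Reachable states from the start: {q0,q1,q2,q3,q4,q5,q7,q8}. Unreachable: {q6} — drop them.
P0 = {q0,q3,q5,q7,q8} | {q1,q2,q4}.
On input a, block {q0,q3,q5,q7,q8} splits into {q0,q5,q7,q8} and {q3}.
On input a, block {q0,q5,q7,q8} splits into {q5,q7,q8} and {q0}.
On input c, block {q5,q7,q8} splits into {q7,q8} and {q5}.
On input a, block {q1,q2,q4} splits into {q1,q2} and {q4}.
The partition is now stable with 6 blocks: {q7,q8} | {q1,q2} | {q3} | {q0} | {q5} | {q4}.
q1 and q2 lie in the same block of the stable partition, so they are equivalent — no string distinguishes them.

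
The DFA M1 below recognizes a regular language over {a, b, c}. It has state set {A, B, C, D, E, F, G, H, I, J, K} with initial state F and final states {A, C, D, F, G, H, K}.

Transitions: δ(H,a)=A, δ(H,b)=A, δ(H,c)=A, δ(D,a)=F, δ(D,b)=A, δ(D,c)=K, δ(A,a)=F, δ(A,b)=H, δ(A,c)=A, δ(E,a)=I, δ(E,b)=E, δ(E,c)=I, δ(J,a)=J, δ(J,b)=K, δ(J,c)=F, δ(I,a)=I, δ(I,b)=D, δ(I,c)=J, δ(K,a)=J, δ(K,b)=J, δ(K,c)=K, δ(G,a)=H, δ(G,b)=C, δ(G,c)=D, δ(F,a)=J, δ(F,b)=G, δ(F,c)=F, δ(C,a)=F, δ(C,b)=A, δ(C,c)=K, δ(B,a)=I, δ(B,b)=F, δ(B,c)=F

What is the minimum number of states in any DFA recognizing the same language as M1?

First remove the unreachable states {B,E,I}; 8 states remain.
Start with accepting vs non-accepting: {A,C,D,F,G,H,K} | {J}.
Split {A,C,D,F,G,H,K} by δ(·,a) → {A,C,D,G,H} and {F,K}.
Split {A,C,D,G,H} by δ(·,a) → {A,C,D} and {G,H}.
On input b, block {A,C,D} splits into {C,D} and {A}.
Refine {F,K} on symbol b: members go to different blocks, giving {F} and {K}.
Split {G,H} by δ(·,a) → {G} and {H}.
Stable partition: {C,D} | {J} | {F} | {G} | {A} | {K} | {H} — 7 equivalence classes.

7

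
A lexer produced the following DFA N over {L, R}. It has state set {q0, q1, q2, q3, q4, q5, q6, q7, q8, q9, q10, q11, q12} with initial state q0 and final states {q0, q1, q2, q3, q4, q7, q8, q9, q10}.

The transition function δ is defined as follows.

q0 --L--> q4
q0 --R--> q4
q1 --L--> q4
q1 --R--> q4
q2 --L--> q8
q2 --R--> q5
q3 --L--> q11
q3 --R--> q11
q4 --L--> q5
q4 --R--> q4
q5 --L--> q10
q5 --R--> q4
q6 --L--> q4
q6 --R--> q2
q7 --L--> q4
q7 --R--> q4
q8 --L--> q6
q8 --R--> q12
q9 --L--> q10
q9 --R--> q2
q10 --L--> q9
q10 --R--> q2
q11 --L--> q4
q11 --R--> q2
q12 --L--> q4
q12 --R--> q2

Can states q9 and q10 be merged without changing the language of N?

First remove the unreachable states {q1,q3,q7,q11}; 9 states remain.
P0 = {q0,q2,q4,q8,q9,q10} | {q5,q6,q12}.
Refine {q0,q2,q4,q8,q9,q10} on symbol L: members go to different blocks, giving {q0,q2,q9,q10} and {q4,q8}.
On input L, block {q0,q2,q9,q10} splits into {q0,q2} and {q9,q10}.
Split {q0,q2} by δ(·,R) → {q0} and {q2}.
Refine {q5,q6,q12} on symbol L: members go to different blocks, giving {q6,q12} and {q5}.
On input L, block {q4,q8} splits into {q4} and {q8}.
Stable partition: {q0} | {q6,q12} | {q4} | {q9,q10} | {q2} | {q5} | {q8} — 7 equivalence classes.
q9 and q10 lie in the same block of the stable partition, so they are equivalent — no string distinguishes them.

Yes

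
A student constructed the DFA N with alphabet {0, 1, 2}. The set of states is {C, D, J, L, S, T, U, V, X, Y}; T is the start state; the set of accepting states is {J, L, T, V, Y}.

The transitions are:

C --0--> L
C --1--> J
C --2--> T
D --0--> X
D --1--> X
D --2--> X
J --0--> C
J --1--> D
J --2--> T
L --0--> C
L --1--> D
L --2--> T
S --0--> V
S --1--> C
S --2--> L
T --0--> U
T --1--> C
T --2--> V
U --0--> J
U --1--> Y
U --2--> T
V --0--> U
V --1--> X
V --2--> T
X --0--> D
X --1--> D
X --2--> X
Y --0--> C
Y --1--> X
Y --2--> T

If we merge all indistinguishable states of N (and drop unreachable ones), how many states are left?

4

Reachable states from the start: {C,D,J,L,T,U,V,X,Y}. Unreachable: {S} — drop them.
Initial partition by acceptance: {J,L,T,V,Y} | {C,D,U,X}.
On input 0, block {C,D,U,X} splits into {C,U} and {D,X}.
Split {J,L,T,V,Y} by δ(·,1) → {J,L,V,Y} and {T}.
The partition is now stable with 4 blocks: {J,L,V,Y} | {C,U} | {D,X} | {T}.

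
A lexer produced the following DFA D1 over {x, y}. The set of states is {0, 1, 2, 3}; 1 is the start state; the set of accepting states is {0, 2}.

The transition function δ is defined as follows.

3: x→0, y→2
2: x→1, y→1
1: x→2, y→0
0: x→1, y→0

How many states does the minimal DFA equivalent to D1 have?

3

Reachable states from the start: {0,1,2}. Unreachable: {3} — drop them.
Start with accepting vs non-accepting: {0,2} | {1}.
Refine {0,2} on symbol y: members go to different blocks, giving {0} and {2}.
The partition is now stable with 3 blocks: {0} | {1} | {2}.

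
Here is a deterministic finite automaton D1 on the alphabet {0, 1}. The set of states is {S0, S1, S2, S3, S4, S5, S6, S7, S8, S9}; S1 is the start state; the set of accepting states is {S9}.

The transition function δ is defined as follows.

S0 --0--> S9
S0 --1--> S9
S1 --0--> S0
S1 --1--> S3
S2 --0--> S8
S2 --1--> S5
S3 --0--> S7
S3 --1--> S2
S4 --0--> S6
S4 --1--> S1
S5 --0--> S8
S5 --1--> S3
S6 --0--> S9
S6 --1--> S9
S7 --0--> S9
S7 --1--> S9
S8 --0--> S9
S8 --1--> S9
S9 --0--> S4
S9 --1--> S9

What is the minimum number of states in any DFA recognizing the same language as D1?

Start with accepting vs non-accepting: {S9} | {S0,S1,S2,S3,S4,S5,S6,S7,S8}.
Refine {S0,S1,S2,S3,S4,S5,S6,S7,S8} on symbol 0: members go to different blocks, giving {S1,S2,S3,S4,S5} and {S0,S6,S7,S8}.
The partition is now stable with 3 blocks: {S9} | {S1,S2,S3,S4,S5} | {S0,S6,S7,S8}.

3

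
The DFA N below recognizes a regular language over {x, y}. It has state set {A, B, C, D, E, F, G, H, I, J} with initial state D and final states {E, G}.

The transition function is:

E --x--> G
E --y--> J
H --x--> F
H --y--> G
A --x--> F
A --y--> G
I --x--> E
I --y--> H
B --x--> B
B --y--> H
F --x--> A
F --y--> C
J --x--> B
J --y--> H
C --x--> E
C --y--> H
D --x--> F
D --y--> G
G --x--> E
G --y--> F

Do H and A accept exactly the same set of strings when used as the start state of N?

Yes

Reachable states from the start: {A,B,C,D,E,F,G,H,J}. Unreachable: {I} — drop them.
Initial partition by acceptance: {E,G} | {A,B,C,D,F,H,J}.
Refine {A,B,C,D,F,H,J} on symbol x: members go to different blocks, giving {A,B,D,F,H,J} and {C}.
Refine {A,B,D,F,H,J} on symbol y: members go to different blocks, giving {A,D,H} and {B,J} and {F}.
Refine {E,G} on symbol y: members go to different blocks, giving {E} and {G}.
No further refinement is possible. Final partition (6 blocks): {E} | {A,D,H} | {C} | {B,J} | {F} | {G}.
H and A lie in the same block of the stable partition, so they are equivalent — no string distinguishes them.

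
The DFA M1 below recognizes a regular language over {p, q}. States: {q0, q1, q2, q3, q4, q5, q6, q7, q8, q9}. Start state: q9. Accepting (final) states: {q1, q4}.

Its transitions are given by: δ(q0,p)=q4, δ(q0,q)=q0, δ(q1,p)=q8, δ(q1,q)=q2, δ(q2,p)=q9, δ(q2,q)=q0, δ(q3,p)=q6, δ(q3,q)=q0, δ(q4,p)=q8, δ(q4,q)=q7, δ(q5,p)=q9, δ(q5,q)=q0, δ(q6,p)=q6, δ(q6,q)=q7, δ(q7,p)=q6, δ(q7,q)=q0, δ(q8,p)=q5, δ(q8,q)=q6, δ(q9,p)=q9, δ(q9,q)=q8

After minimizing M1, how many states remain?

7

States {q1,q2,q3} cannot be reached from the start state, so discard them.
Initial partition by acceptance: {q4} | {q0,q5,q6,q7,q8,q9}.
Split {q0,q5,q6,q7,q8,q9} by δ(·,p) → {q5,q6,q7,q8,q9} and {q0}.
Split {q5,q6,q7,q8,q9} by δ(·,q) → {q6,q8,q9} and {q5,q7}.
On input p, block {q6,q8,q9} splits into {q6,q9} and {q8}.
On input q, block {q6,q9} splits into {q6} and {q9}.
Split {q5,q7} by δ(·,p) → {q5} and {q7}.
The partition is now stable with 7 blocks: {q4} | {q6} | {q0} | {q5} | {q8} | {q9} | {q7}.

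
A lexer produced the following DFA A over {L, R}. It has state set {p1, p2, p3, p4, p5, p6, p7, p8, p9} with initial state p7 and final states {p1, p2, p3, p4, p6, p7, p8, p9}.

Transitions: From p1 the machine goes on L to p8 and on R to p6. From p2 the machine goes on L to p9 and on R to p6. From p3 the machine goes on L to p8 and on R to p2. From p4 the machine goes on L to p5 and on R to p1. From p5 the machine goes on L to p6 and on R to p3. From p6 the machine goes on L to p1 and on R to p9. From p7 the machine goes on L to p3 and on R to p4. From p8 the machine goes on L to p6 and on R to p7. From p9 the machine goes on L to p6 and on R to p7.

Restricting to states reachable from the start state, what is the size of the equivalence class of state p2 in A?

All states are reachable from the start state.
P0 = {p1,p2,p3,p4,p6,p7,p8,p9} | {p5}.
Split {p1,p2,p3,p4,p6,p7,p8,p9} by δ(·,L) → {p1,p2,p3,p6,p7,p8,p9} and {p4}.
On input R, block {p1,p2,p3,p6,p7,p8,p9} splits into {p1,p2,p3,p6,p8,p9} and {p7}.
Split {p1,p2,p3,p6,p8,p9} by δ(·,R) → {p1,p2,p3,p6} and {p8,p9}.
Split {p1,p2,p3,p6} by δ(·,L) → {p1,p2,p3} and {p6}.
On input R, block {p1,p2,p3} splits into {p1,p2} and {p3}.
The partition is now stable with 7 blocks: {p1,p2} | {p5} | {p4} | {p7} | {p8,p9} | {p6} | {p3}.
State p2 belongs to the block {p1,p2}, which has 2 states.

2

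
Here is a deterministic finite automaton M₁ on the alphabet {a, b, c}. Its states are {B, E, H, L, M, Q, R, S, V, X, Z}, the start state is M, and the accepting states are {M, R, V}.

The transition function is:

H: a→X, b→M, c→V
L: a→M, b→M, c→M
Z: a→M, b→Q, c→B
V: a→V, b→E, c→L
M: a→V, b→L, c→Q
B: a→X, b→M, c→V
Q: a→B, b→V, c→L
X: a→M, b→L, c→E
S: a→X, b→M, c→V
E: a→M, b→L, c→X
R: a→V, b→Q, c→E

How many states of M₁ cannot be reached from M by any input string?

BFS from M reaches {B, E, L, M, Q, V, X}; the 4 state(s) H, R, S, Z are never visited.

4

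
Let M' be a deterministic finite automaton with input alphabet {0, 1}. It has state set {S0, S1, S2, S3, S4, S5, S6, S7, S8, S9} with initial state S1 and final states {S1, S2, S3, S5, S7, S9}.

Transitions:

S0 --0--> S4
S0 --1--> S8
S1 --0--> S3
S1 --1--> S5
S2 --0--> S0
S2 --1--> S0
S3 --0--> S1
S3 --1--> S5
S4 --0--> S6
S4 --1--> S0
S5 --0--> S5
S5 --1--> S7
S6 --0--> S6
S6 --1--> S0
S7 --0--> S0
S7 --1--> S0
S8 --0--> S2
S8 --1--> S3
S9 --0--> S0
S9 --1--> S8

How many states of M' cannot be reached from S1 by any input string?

1

Starting at S1 and following transitions, the reachable set is {S0, S1, S2, S3, S4, S5, S6, S7, S8}. That leaves S9 unreachable — 1 in total.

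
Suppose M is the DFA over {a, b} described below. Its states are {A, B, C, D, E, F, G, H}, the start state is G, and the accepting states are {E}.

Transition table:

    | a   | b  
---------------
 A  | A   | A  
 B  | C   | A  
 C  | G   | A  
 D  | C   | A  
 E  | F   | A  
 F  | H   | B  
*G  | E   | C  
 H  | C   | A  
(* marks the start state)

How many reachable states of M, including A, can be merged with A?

1

States {D} cannot be reached from the start state, so discard them.
Initial partition by acceptance: {E} | {A,B,C,F,G,H}.
Split {A,B,C,F,G,H} by δ(·,a) → {A,B,C,F,H} and {G}.
Refine {A,B,C,F,H} on symbol a: members go to different blocks, giving {A,B,F,H} and {C}.
Refine {A,B,F,H} on symbol a: members go to different blocks, giving {A,F} and {B,H}.
Split {A,F} by δ(·,a) → {A} and {F}.
No further refinement is possible. Final partition (6 blocks): {E} | {A} | {G} | {C} | {B,H} | {F}.
The equivalence class containing A is {A}, of size 1.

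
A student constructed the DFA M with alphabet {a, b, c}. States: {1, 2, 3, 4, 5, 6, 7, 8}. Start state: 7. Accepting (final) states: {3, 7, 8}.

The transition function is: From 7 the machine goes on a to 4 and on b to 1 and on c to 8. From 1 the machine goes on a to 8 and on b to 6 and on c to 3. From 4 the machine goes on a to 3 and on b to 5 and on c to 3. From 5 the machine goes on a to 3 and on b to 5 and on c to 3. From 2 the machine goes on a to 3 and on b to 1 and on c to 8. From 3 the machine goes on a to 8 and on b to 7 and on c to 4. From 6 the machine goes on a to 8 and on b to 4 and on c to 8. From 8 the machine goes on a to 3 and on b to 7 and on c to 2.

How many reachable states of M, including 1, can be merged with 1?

5

P0 = {3,7,8} | {1,2,4,5,6}.
Refine {3,7,8} on symbol a: members go to different blocks, giving {3,8} and {7}.
The partition is now stable with 3 blocks: {3,8} | {1,2,4,5,6} | {7}.
The equivalence class containing 1 is {1,2,4,5,6}, of size 5.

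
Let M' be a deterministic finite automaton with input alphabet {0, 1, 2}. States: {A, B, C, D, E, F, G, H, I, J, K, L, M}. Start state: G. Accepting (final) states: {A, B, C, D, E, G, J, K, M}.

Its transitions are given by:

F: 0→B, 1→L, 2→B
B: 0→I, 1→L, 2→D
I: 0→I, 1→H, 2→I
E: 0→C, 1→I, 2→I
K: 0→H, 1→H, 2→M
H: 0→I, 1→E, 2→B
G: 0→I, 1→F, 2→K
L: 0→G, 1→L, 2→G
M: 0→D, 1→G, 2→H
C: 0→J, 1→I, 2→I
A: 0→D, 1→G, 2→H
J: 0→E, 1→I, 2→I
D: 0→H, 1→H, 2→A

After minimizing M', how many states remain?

P0 = {A,B,C,D,E,G,J,K,M} | {F,H,I,L}.
Split {A,B,C,D,E,G,J,K,M} by δ(·,0) → {A,C,E,J,M} and {B,D,G,K}.
Refine {A,C,E,J,M} on symbol 0: members go to different blocks, giving {C,E,J} and {A,M}.
Split {F,H,I,L} by δ(·,0) → {F,L} and {H,I}.
Split {B,D,G,K} by δ(·,1) → {B,G} and {D,K}.
Split {H,I} by δ(·,1) → {H} and {I}.
No further refinement is possible. Final partition (7 blocks): {C,E,J} | {F,L} | {B,G} | {A,M} | {H} | {D,K} | {I}.

7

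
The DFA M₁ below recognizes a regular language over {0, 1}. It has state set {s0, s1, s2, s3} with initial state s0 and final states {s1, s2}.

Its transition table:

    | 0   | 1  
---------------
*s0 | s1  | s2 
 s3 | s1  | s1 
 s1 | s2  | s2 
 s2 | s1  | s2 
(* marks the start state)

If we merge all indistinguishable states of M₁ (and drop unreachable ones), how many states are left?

2

First remove the unreachable states {s3}; 3 states remain.
Initial partition by acceptance: {s1,s2} | {s0}.
Stable partition: {s1,s2} | {s0} — 2 equivalence classes.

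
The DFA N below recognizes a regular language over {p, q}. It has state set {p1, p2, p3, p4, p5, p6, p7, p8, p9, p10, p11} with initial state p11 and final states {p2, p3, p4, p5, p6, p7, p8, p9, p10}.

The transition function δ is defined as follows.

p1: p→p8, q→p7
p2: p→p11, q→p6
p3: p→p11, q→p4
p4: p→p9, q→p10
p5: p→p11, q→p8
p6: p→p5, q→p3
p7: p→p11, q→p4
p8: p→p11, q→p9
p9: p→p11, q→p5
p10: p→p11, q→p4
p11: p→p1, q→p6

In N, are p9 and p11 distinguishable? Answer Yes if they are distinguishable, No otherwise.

States {p2} cannot be reached from the start state, so discard them.
Initial partition by acceptance: {p3,p4,p5,p6,p7,p8,p9,p10} | {p1,p11}.
On input p, block {p3,p4,p5,p6,p7,p8,p9,p10} splits into {p3,p5,p7,p8,p9,p10} and {p4,p6}.
Split {p3,p5,p7,p8,p9,p10} by δ(·,q) → {p3,p7,p10} and {p5,p8,p9}.
On input p, block {p1,p11} splits into {p1} and {p11}.
The partition is now stable with 5 blocks: {p3,p7,p10} | {p1} | {p4,p6} | {p5,p8,p9} | {p11}.
p9 and p11 end up in different blocks, so they are distinguishable. For instance, the string 'ε' is accepted from only p9.

Yes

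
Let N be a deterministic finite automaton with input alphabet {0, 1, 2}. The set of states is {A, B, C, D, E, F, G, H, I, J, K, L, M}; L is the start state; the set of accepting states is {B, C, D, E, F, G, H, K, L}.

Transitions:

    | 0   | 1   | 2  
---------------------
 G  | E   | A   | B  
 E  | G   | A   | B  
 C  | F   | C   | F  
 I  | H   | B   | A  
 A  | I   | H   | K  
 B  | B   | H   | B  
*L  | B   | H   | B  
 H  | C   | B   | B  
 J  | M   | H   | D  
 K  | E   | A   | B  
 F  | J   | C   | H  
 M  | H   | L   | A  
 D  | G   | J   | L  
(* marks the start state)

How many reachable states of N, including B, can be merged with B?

Initial partition by acceptance: {B,C,D,E,F,G,H,K,L} | {A,I,J,M}.
On input 0, block {B,C,D,E,F,G,H,K,L} splits into {B,C,D,E,G,H,K,L} and {F}.
Split {B,C,D,E,G,H,K,L} by δ(·,0) → {B,D,E,G,H,K,L} and {C}.
On input 0, block {B,D,E,G,H,K,L} splits into {B,D,E,G,K,L} and {H}.
On input 1, block {B,D,E,G,K,L} splits into {D,E,G,K} and {B,L}.
Refine {A,I,J,M} on symbol 0: members go to different blocks, giving {A,J} and {I,M}.
No further refinement is possible. Final partition (7 blocks): {D,E,G,K} | {A,J} | {F} | {C} | {H} | {B,L} | {I,M}.
State B belongs to the block {B,L}, which has 2 states.

2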